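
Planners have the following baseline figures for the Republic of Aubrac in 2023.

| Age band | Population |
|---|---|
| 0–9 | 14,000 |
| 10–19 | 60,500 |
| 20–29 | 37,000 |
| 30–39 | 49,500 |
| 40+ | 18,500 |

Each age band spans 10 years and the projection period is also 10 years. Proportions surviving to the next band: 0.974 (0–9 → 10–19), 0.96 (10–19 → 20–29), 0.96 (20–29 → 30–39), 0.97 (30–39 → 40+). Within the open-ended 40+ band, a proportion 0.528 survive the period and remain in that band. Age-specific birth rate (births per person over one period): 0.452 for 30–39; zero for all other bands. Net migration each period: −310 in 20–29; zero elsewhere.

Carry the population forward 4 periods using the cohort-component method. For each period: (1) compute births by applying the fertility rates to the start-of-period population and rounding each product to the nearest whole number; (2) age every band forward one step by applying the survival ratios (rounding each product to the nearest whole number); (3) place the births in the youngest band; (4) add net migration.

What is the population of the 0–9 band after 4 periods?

5546

After projecting period 1:
Births: 49500 × 0.452 = 22374
10–19: 14000 × 0.974 = 13636
20–29: 60500 × 0.96 = 58080
30–39: 37000 × 0.96 = 35520
40+: 49500 × 0.97 + 18500 × 0.528 = 48015 + 9768 = 57783
Net migration: 20–29 − 310 → 57770
→ [22374, 13636, 57770, 35520, 57783]
After projecting period 2:
Births: 35520 × 0.452 = 16055
10–19: 22374 × 0.974 = 21792
20–29: 13636 × 0.96 = 13091
30–39: 57770 × 0.96 = 55459
40+: 35520 × 0.97 + 57783 × 0.528 = 34454 + 30509 = 64963
Net migration: 20–29 − 310 → 12781
→ [16055, 21792, 12781, 55459, 64963]
After projecting period 3:
Births: 55459 × 0.452 = 25067
10–19: 16055 × 0.974 = 15638
20–29: 21792 × 0.96 = 20920
30–39: 12781 × 0.96 = 12270
40+: 55459 × 0.97 + 64963 × 0.528 = 53795 + 34300 = 88095
Net migration: 20–29 − 310 → 20610
→ [25067, 15638, 20610, 12270, 88095]
After projecting period 4:
Births: 12270 × 0.452 = 5546
10–19: 25067 × 0.974 = 24415
20–29: 15638 × 0.96 = 15012
30–39: 20610 × 0.96 = 19786
40+: 12270 × 0.97 + 88095 × 0.528 = 11902 + 46514 = 58416
Net migration: 20–29 − 310 → 14702
→ [5546, 24415, 14702, 19786, 58416]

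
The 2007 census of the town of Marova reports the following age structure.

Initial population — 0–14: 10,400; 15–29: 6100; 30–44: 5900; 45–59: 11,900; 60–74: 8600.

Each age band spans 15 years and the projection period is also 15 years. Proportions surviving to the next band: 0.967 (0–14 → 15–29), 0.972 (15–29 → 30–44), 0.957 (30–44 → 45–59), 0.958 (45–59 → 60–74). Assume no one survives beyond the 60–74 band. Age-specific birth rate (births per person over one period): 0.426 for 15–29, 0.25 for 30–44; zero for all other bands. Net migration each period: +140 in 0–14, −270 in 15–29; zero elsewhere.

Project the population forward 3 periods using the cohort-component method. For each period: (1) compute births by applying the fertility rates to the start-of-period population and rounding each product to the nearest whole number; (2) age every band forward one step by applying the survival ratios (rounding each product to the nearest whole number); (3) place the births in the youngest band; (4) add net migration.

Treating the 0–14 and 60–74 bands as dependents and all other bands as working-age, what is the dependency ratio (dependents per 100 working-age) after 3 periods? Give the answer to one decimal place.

52.8

(Groups numbered youngest = 1 to oldest = 5.)
Period 1:
Births: 6100 * 0.426 = 2599, 5900 * 0.25 = 1475 → 4074
Group 2: 10400 * 0.967 = 10057
Group 3: 6100 * 0.972 = 5929
Group 4: 5900 * 0.957 = 5646
Group 5: 11900 * 0.958 = 11400
Net migration: Group 1 + 140 → 4214; Group 2 − 270 → 9787
End of period: [4214, 9787, 5929, 5646, 11400]
Period 2:
Births: 9787 * 0.426 = 4169, 5929 * 0.25 = 1482 → 5651
Group 2: 4214 * 0.967 = 4075
Group 3: 9787 * 0.972 = 9513
Group 4: 5929 * 0.957 = 5674
Group 5: 5646 * 0.958 = 5409
Net migration: Group 1 + 140 → 5791; Group 2 − 270 → 3805
End of period: [5791, 3805, 9513, 5674, 5409]
Period 3:
Births: 3805 * 0.426 = 1621, 9513 * 0.25 = 2378 → 3999
Group 2: 5791 * 0.967 = 5600
Group 3: 3805 * 0.972 = 3698
Group 4: 9513 * 0.957 = 9104
Group 5: 5674 * 0.958 = 5436
Net migration: Group 1 + 140 → 4139; Group 2 − 270 → 5330
End of period: [4139, 5330, 3698, 9104, 5436]
Dependents (band 0–14 + band 60–74) = 4139 + 5436 = 9575; working-age = 18132; ratio = 9575/18132 × 100 = 52.8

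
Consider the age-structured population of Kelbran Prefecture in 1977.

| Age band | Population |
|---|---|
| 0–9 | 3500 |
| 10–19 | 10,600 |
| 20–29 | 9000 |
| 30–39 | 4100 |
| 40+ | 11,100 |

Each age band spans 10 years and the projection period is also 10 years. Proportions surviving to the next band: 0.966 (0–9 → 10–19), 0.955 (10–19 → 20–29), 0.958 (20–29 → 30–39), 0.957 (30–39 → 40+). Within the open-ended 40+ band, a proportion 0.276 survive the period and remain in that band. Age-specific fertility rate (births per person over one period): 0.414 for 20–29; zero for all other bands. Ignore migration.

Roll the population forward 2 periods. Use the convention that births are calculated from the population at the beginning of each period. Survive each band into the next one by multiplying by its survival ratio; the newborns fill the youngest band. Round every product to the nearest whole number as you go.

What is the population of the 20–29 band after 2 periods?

3229

After projecting period 1:
Births: 9000 * 0.414 = 3726
10–19: 3500 * 0.966 = 3381
20–29: 10600 * 0.955 = 10123
30–39: 9000 * 0.958 = 8622
40+: 4100 * 0.957 + 11100 * 0.276 = 3924 + 3064 = 6988
→ [3726, 3381, 10123, 8622, 6988]
After projecting period 2:
Births: 10123 * 0.414 = 4191
10–19: 3726 * 0.966 = 3599
20–29: 3381 * 0.955 = 3229
30–39: 10123 * 0.958 = 9698
40+: 8622 * 0.957 + 6988 * 0.276 = 8251 + 1929 = 10180
→ [4191, 3599, 3229, 9698, 10180]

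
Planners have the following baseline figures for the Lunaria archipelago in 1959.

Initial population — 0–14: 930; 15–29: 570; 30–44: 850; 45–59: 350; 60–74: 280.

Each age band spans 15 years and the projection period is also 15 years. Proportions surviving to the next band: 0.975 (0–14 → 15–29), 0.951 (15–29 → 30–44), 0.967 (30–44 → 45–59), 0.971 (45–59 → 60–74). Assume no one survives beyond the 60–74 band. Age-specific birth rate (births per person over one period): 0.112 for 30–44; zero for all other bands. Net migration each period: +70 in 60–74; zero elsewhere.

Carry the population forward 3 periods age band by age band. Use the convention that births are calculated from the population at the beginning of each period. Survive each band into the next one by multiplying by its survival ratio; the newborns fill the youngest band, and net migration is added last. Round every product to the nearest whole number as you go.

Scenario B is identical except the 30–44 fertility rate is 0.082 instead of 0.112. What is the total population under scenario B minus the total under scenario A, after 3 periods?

-65

— Period 1 —
Births: 850 × 0.112 = 95
15–29: 930 × 0.975 = 907
30–44: 570 × 0.951 = 542
45–59: 850 × 0.967 = 822
60–74: 350 × 0.971 = 340
Net migration: 60–74 + 70 → 410
End of period: [95, 907, 542, 822, 410]
— Period 2 —
Births: 542 × 0.112 = 61
15–29: 95 × 0.975 = 93
30–44: 907 × 0.951 = 863
45–59: 542 × 0.967 = 524
60–74: 822 × 0.971 = 798
Net migration: 60–74 + 70 → 868
End of period: [61, 93, 863, 524, 868]
— Period 3 —
Births: 863 × 0.112 = 97
15–29: 61 × 0.975 = 59
30–44: 93 × 0.951 = 88
45–59: 863 × 0.967 = 835
60–74: 524 × 0.971 = 509
Net migration: 60–74 + 70 → 579
End of period: [97, 59, 88, 835, 579]
Scenario A total after 3 periods: 1658
Scenario B projection —
— Period 1 —
Births: 850 × 0.082 = 70
15–29: 930 × 0.975 = 907
30–44: 570 × 0.951 = 542
45–59: 850 × 0.967 = 822
60–74: 350 × 0.971 = 340
Net migration: 60–74 + 70 → 410
End of period: [70, 907, 542, 822, 410]
— Period 2 —
Births: 542 × 0.082 = 44
15–29: 70 × 0.975 = 68
30–44: 907 × 0.951 = 863
45–59: 542 × 0.967 = 524
60–74: 822 × 0.971 = 798
Net migration: 60–74 + 70 → 868
End of period: [44, 68, 863, 524, 868]
— Period 3 —
Births: 863 × 0.082 = 71
15–29: 44 × 0.975 = 43
30–44: 68 × 0.951 = 65
45–59: 863 × 0.967 = 835
60–74: 524 × 0.971 = 509
Net migration: 60–74 + 70 → 579
End of period: [71, 43, 65, 835, 579]
Scenario B total after 3 periods: 1593
Difference B − A = 1593 − 1658 = -65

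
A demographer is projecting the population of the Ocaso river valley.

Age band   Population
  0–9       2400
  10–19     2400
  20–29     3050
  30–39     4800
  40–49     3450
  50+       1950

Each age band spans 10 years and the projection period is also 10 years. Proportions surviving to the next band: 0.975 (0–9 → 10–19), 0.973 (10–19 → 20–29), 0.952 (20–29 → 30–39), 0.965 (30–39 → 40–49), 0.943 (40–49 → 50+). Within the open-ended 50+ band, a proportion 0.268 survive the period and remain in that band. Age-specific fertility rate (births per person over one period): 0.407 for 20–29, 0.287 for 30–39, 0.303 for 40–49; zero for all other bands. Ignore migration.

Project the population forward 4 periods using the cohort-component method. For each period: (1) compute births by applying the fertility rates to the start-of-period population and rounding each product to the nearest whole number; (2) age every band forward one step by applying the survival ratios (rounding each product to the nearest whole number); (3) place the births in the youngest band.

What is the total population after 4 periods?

Period 1:
Births: 3050 * 0.407 = 1241 ; 4800 * 0.287 = 1378 ; 3450 * 0.303 = 1045 → total 3664
10–19: 2400 * 0.975 = 2340
20–29: 2400 * 0.973 = 2335
30–39: 3050 * 0.952 = 2904
40–49: 4800 * 0.965 = 4632
50+: 3450 * 0.943 + 1950 * 0.268 = 3253 + 523 = 3776
Giving 3664 / 2340 / 2335 / 2904 / 4632 / 3776.
Period 2:
Births: 2335 * 0.407 = 950 ; 2904 * 0.287 = 833 ; 4632 * 0.303 = 1403 → total 3186
10–19: 3664 * 0.975 = 3572
20–29: 2340 * 0.973 = 2277
30–39: 2335 * 0.952 = 2223
40–49: 2904 * 0.965 = 2802
50+: 4632 * 0.943 + 3776 * 0.268 = 4368 + 1012 = 5380
Giving 3186 / 3572 / 2277 / 2223 / 2802 / 5380.
Period 3:
Births: 2277 * 0.407 = 927 ; 2223 * 0.287 = 638 ; 2802 * 0.303 = 849 → total 2414
10–19: 3186 * 0.975 = 3106
20–29: 3572 * 0.973 = 3476
30–39: 2277 * 0.952 = 2168
40–49: 2223 * 0.965 = 2145
50+: 2802 * 0.943 + 5380 * 0.268 = 2642 + 1442 = 4084
Giving 2414 / 3106 / 3476 / 2168 / 2145 / 4084.
Period 4:
Births: 3476 * 0.407 = 1415 ; 2168 * 0.287 = 622 ; 2145 * 0.303 = 650 → total 2687
10–19: 2414 * 0.975 = 2354
20–29: 3106 * 0.973 = 3022
30–39: 3476 * 0.952 = 3309
40–49: 2168 * 0.965 = 2092
50+: 2145 * 0.943 + 4084 * 0.268 = 2023 + 1095 = 3118
Giving 2687 / 2354 / 3022 / 3309 / 2092 / 3118.
Total after period 4: 2687 + 2354 + 3022 + 3309 + 2092 + 3118 = 16582

16582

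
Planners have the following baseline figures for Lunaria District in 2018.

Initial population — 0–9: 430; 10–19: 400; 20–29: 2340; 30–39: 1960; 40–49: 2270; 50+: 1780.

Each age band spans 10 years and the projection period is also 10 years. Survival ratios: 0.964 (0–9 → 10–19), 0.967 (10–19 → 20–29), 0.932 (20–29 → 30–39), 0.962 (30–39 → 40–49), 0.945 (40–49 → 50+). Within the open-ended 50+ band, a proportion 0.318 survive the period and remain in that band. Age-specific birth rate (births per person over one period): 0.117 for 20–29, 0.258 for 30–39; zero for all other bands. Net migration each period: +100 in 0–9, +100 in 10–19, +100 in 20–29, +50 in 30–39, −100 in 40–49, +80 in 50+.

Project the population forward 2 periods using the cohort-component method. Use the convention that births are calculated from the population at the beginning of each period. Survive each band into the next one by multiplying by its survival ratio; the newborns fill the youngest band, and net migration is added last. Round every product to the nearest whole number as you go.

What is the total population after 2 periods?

7485

[period 1]
Births: 2340 × 0.117 = 274  |  1960 × 0.258 = 506 ⇒ total 780
10–19: 430 × 0.964 = 415
20–29: 400 × 0.967 = 387
30–39: 2340 × 0.932 = 2181
40–49: 1960 × 0.962 = 1886
50+: 2270 × 0.945 + 1780 × 0.318 = 2145 + 566 = 2711
Net migration: 0–9 + 100 → 880; 10–19 + 100 → 515; 20–29 + 100 → 487; 30–39 + 50 → 2231; 40–49 − 100 → 1786; 50+ + 80 → 2791
Giving 880 / 515 / 487 / 2231 / 1786 / 2791.
[period 2]
Births: 487 × 0.117 = 57  |  2231 × 0.258 = 576 ⇒ total 633
10–19: 880 × 0.964 = 848
20–29: 515 × 0.967 = 498
30–39: 487 × 0.932 = 454
40–49: 2231 × 0.962 = 2146
50+: 1786 × 0.945 + 2791 × 0.318 = 1688 + 888 = 2576
Net migration: 0–9 + 100 → 733; 10–19 + 100 → 948; 20–29 + 100 → 598; 30–39 + 50 → 504; 40–49 − 100 → 2046; 50+ + 80 → 2656
Giving 733 / 948 / 598 / 504 / 2046 / 2656.
Total after period 2: 733 + 948 + 598 + 504 + 2046 + 2656 = 7485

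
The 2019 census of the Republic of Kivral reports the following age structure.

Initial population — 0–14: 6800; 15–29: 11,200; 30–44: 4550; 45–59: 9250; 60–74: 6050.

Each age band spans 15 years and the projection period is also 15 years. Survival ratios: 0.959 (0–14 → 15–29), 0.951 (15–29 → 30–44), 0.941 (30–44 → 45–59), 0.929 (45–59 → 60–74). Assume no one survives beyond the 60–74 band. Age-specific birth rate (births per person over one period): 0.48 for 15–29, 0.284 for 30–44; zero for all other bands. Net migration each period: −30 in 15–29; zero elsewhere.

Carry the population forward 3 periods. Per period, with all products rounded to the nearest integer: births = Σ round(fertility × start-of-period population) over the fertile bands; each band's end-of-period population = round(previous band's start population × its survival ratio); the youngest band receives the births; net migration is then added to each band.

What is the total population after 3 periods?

31840

Period 1.
Births: 11200 × 0.48 = 5376  |  4550 × 0.284 = 1292 → total 6668
15–29: 6800 × 0.959 = 6521
30–44: 11200 × 0.951 = 10651
45–59: 4550 × 0.941 = 4282
60–74: 9250 × 0.929 = 8593
Net migration: 15–29 − 30 → 6491
Population now: 0–14=6668, 15–29=6491, 30–44=10651, 45–59=4282, 60–74=8593
Period 2.
Births: 6491 × 0.48 = 3116  |  10651 × 0.284 = 3025 → total 6141
15–29: 6668 × 0.959 = 6395
30–44: 6491 × 0.951 = 6173
45–59: 10651 × 0.941 = 10023
60–74: 4282 × 0.929 = 3978
Net migration: 15–29 − 30 → 6365
Population now: 0–14=6141, 15–29=6365, 30–44=6173, 45–59=10023, 60–74=3978
Period 3.
Births: 6365 × 0.48 = 3055  |  6173 × 0.284 = 1753 → total 4808
15–29: 6141 × 0.959 = 5889
30–44: 6365 × 0.951 = 6053
45–59: 6173 × 0.941 = 5809
60–74: 10023 × 0.929 = 9311
Net migration: 15–29 − 30 → 5859
Population now: 0–14=4808, 15–29=5859, 30–44=6053, 45–59=5809, 60–74=9311
Total after period 3: 4808 + 5859 + 6053 + 5809 + 9311 = 31840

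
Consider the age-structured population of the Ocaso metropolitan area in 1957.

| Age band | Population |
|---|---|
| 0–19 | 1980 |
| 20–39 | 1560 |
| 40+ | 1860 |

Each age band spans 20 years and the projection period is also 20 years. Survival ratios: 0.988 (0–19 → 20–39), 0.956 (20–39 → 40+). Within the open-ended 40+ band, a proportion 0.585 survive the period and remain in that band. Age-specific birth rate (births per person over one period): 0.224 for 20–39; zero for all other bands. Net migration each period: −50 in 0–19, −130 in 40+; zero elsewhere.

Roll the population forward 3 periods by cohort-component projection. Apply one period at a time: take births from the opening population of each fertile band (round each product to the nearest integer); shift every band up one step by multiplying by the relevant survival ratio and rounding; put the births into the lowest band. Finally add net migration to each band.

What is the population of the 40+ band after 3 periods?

(Bands numbered youngest = 1 to oldest = 3.)
[period 1]
Births: 1560 × 0.224 = 349
Band 2: 1980 × 0.988 = 1956
Band 3: 1560 × 0.956 + 1860 × 0.585 = 1491 + 1088 = 2579
Net migration: Band 1 − 50 → 299; Band 3 − 130 → 2449
→ [299, 1956, 2449]
[period 2]
Births: 1956 × 0.224 = 438
Band 2: 299 × 0.988 = 295
Band 3: 1956 × 0.956 + 2449 × 0.585 = 1870 + 1433 = 3303
Net migration: Band 1 − 50 → 388; Band 3 − 130 → 3173
→ [388, 295, 3173]
[period 3]
Births: 295 × 0.224 = 66
Band 2: 388 × 0.988 = 383
Band 3: 295 × 0.956 + 3173 × 0.585 = 282 + 1856 = 2138
Net migration: Band 1 − 50 → 16; Band 3 − 130 → 2008
→ [16, 383, 2008]

2008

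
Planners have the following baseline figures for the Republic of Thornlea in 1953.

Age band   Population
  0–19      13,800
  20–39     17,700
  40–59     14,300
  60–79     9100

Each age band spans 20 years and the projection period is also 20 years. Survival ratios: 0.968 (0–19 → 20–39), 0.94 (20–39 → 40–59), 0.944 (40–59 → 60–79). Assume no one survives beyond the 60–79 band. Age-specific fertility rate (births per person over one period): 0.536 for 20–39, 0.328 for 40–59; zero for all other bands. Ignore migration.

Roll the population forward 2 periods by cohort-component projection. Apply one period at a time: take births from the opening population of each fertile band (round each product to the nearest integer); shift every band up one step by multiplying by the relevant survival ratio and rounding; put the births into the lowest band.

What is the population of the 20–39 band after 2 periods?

13723

Period 1.
Births: 17700 * 0.536 = 9487 ; 14300 * 0.328 = 4690 → 14177
20–39: 13800 * 0.968 = 13358
40–59: 17700 * 0.94 = 16638
60–79: 14300 * 0.944 = 13499
Population now: 0–19=14177, 20–39=13358, 40–59=16638, 60–79=13499
Period 2.
Births: 13358 * 0.536 = 7160 ; 16638 * 0.328 = 5457 → 12617
20–39: 14177 * 0.968 = 13723
40–59: 13358 * 0.94 = 12557
60–79: 16638 * 0.944 = 15706
Population now: 0–19=12617, 20–39=13723, 40–59=12557, 60–79=15706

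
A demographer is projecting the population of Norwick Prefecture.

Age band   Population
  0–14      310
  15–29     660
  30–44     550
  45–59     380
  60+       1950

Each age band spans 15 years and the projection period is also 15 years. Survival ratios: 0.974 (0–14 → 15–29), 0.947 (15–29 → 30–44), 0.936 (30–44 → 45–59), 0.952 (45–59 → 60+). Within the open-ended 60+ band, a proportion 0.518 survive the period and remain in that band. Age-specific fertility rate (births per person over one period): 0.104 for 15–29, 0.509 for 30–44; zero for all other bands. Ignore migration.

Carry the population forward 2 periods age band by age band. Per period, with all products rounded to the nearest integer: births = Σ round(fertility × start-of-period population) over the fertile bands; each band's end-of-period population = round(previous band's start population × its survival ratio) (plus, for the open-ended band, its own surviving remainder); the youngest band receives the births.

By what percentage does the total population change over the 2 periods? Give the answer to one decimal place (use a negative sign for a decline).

(Bands numbered youngest = 1 to oldest = 5.)
[period 1]
Births: 660 * 0.104 = 69 ; 550 * 0.509 = 280 ⇒ total 349
Band 2: 310 * 0.974 = 302
Band 3: 660 * 0.947 = 625
Band 4: 550 * 0.936 = 515
Band 5: 380 * 0.952 + 1950 * 0.518 = 362 + 1010 = 1372
End of period: [349, 302, 625, 515, 1372]
[period 2]
Births: 302 * 0.104 = 31 ; 625 * 0.509 = 318 ⇒ total 349
Band 2: 349 * 0.974 = 340
Band 3: 302 * 0.947 = 286
Band 4: 625 * 0.936 = 585
Band 5: 515 * 0.952 + 1372 * 0.518 = 490 + 711 = 1201
End of period: [349, 340, 286, 585, 1201]
Total: 3850 → 2761; change = -1089; percentage change = -28.3%

-28.3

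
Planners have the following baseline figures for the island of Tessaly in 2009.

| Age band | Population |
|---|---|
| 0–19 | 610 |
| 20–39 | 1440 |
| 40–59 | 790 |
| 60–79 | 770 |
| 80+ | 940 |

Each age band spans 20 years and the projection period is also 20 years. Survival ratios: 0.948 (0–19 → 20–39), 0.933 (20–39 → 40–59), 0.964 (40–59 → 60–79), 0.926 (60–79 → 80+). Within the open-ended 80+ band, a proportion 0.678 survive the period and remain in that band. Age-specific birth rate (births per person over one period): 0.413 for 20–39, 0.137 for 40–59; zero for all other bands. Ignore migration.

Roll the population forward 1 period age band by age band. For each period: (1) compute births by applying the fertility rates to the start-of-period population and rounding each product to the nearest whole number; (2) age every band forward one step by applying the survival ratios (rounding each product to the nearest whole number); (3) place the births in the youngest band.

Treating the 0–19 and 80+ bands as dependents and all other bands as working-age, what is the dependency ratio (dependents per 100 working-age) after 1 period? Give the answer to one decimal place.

Let band 1 be 0–19 through band 5 = 80+.
Period 1:
Births: 1440 * 0.413 = 595  |  790 * 0.137 = 108 → 703
Band 2: 610 * 0.948 = 578
Band 3: 1440 * 0.933 = 1344
Band 4: 790 * 0.964 = 762
Band 5: 770 * 0.926 + 940 * 0.678 = 713 + 637 = 1350
End of period: [703, 578, 1344, 762, 1350]
Dependents (band 0–19 + band 80+) = 703 + 1350 = 2053; working-age = 2684; ratio = 2053/2684 × 100 = 76.5

76.5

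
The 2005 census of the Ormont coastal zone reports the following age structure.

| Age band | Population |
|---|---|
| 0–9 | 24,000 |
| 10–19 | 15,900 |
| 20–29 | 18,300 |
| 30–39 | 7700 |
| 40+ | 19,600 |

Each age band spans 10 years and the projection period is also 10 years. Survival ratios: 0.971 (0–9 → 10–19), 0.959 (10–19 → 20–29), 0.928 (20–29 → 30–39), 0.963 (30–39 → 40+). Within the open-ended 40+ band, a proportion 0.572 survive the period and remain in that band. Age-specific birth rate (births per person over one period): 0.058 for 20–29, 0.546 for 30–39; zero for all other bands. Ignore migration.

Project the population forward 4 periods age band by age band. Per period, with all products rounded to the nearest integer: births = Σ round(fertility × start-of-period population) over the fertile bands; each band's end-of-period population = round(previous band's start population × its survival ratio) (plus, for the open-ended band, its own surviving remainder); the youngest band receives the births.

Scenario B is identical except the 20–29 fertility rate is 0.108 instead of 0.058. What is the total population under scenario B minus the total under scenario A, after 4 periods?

(Groups numbered youngest = 1 to oldest = 5.)
Period 1.
Births: 18300 × 0.058 = 1061 ; 7700 × 0.546 = 4204 ⇒ total 5265
Group 2: 24000 × 0.971 = 23304
Group 3: 15900 × 0.959 = 15248
Group 4: 18300 × 0.928 = 16982
Group 5: 7700 × 0.963 + 19600 × 0.572 = 7415 + 11211 = 18626
Population now: 0–9=5265, 10–19=23304, 20–29=15248, 30–39=16982, 40+=18626
Period 2.
Births: 15248 × 0.058 = 884 ; 16982 × 0.546 = 9272 ⇒ total 10156
Group 2: 5265 × 0.971 = 5112
Group 3: 23304 × 0.959 = 22349
Group 4: 15248 × 0.928 = 14150
Group 5: 16982 × 0.963 + 18626 × 0.572 = 16354 + 10654 = 27008
Population now: 0–9=10156, 10–19=5112, 20–29=22349, 30–39=14150, 40+=27008
Period 3.
Births: 22349 × 0.058 = 1296 ; 14150 × 0.546 = 7726 ⇒ total 9022
Group 2: 10156 × 0.971 = 9861
Group 3: 5112 × 0.959 = 4902
Group 4: 22349 × 0.928 = 20740
Group 5: 14150 × 0.963 + 27008 × 0.572 = 13626 + 15449 = 29075
Population now: 0–9=9022, 10–19=9861, 20–29=4902, 30–39=20740, 40+=29075
Period 4.
Births: 4902 × 0.058 = 284 ; 20740 × 0.546 = 11324 ⇒ total 11608
Group 2: 9022 × 0.971 = 8760
Group 3: 9861 × 0.959 = 9457
Group 4: 4902 × 0.928 = 4549
Group 5: 20740 × 0.963 + 29075 × 0.572 = 19973 + 16631 = 36604
Population now: 0–9=11608, 10–19=8760, 20–29=9457, 30–39=4549, 40+=36604
Scenario A total after 4 periods: 70978
Scenario B projection —
Period 1.
Births: 18300 × 0.108 = 1976 ; 7700 × 0.546 = 4204 ⇒ total 6180
Group 2: 24000 × 0.971 = 23304
Group 3: 15900 × 0.959 = 15248
Group 4: 18300 × 0.928 = 16982
Group 5: 7700 × 0.963 + 19600 × 0.572 = 7415 + 11211 = 18626
Population now: 0–9=6180, 10–19=23304, 20–29=15248, 30–39=16982, 40+=18626
Period 2.
Births: 15248 × 0.108 = 1647 ; 16982 × 0.546 = 9272 ⇒ total 10919
Group 2: 6180 × 0.971 = 6001
Group 3: 23304 × 0.959 = 22349
Group 4: 15248 × 0.928 = 14150
Group 5: 16982 × 0.963 + 18626 × 0.572 = 16354 + 10654 = 27008
Population now: 0–9=10919, 10–19=6001, 20–29=22349, 30–39=14150, 40+=27008
Period 3.
Births: 22349 × 0.108 = 2414 ; 14150 × 0.546 = 7726 ⇒ total 10140
Group 2: 10919 × 0.971 = 10602
Group 3: 6001 × 0.959 = 5755
Group 4: 22349 × 0.928 = 20740
Group 5: 14150 × 0.963 + 27008 × 0.572 = 13626 + 15449 = 29075
Population now: 0–9=10140, 10–19=10602, 20–29=5755, 30–39=20740, 40+=29075
Period 4.
Births: 5755 × 0.108 = 622 ; 20740 × 0.546 = 11324 ⇒ total 11946
Group 2: 10140 × 0.971 = 9846
Group 3: 10602 × 0.959 = 10167
Group 4: 5755 × 0.928 = 5341
Group 5: 20740 × 0.963 + 29075 × 0.572 = 19973 + 16631 = 36604
Population now: 0–9=11946, 10–19=9846, 20–29=10167, 30–39=5341, 40+=36604
Scenario B total after 4 periods: 73904
Difference B − A = 73904 − 70978 = 2926

2926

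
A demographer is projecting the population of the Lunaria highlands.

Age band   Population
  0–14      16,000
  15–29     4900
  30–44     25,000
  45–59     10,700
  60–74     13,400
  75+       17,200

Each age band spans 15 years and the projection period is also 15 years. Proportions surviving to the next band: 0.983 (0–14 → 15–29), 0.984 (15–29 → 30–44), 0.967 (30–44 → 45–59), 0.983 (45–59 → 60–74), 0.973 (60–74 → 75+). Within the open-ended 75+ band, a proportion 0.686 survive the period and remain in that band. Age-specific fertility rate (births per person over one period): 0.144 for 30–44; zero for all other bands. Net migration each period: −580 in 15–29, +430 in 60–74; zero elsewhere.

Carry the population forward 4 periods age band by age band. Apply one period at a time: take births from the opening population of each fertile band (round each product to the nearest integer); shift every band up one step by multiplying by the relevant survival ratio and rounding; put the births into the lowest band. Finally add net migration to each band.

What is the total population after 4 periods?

Numbering the groups 1..6 from youngest to oldest:
[period 1]
Births: 25000 × 0.144 = 3600
Group 2: 16000 × 0.983 = 15728
Group 3: 4900 × 0.984 = 4822
Group 4: 25000 × 0.967 = 24175
Group 5: 10700 × 0.983 = 10518
Group 6: 13400 × 0.973 + 17200 × 0.686 = 13038 + 11799 = 24837
Net migration: Group 2 − 580 → 15148; Group 5 + 430 → 10948
End of period: [3600, 15148, 4822, 24175, 10948, 24837]
[period 2]
Births: 4822 × 0.144 = 694
Group 2: 3600 × 0.983 = 3539
Group 3: 15148 × 0.984 = 14906
Group 4: 4822 × 0.967 = 4663
Group 5: 24175 × 0.983 = 23764
Group 6: 10948 × 0.973 + 24837 × 0.686 = 10652 + 17038 = 27690
Net migration: Group 2 − 580 → 2959; Group 5 + 430 → 24194
End of period: [694, 2959, 14906, 4663, 24194, 27690]
[period 3]
Births: 14906 × 0.144 = 2146
Group 2: 694 × 0.983 = 682
Group 3: 2959 × 0.984 = 2912
Group 4: 14906 × 0.967 = 14414
Group 5: 4663 × 0.983 = 4584
Group 6: 24194 × 0.973 + 27690 × 0.686 = 23541 + 18995 = 42536
Net migration: Group 2 − 580 → 102; Group 5 + 430 → 5014
End of period: [2146, 102, 2912, 14414, 5014, 42536]
[period 4]
Births: 2912 × 0.144 = 419
Group 2: 2146 × 0.983 = 2110
Group 3: 102 × 0.984 = 100
Group 4: 2912 × 0.967 = 2816
Group 5: 14414 × 0.983 = 14169
Group 6: 5014 × 0.973 + 42536 × 0.686 = 4879 + 29180 = 34059
Net migration: Group 2 − 580 → 1530; Group 5 + 430 → 14599
End of period: [419, 1530, 100, 2816, 14599, 34059]
Total after period 4: 419 + 1530 + 100 + 2816 + 14599 + 34059 = 53523

53523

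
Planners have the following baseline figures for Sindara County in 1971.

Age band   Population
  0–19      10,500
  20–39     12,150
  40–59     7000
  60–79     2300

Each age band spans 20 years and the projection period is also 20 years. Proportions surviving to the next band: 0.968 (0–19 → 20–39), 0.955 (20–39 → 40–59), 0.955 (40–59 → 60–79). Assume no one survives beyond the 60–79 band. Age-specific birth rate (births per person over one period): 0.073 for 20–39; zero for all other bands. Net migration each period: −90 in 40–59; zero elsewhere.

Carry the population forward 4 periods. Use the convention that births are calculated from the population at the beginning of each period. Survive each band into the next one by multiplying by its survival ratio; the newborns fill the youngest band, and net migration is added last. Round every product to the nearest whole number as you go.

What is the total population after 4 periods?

Numbering the groups 1..4 from youngest to oldest:
[period 1]
Births: 12150 × 0.073 = 887
Group 2: 10500 × 0.968 = 10164
Group 3: 12150 × 0.955 = 11603
Group 4: 7000 × 0.955 = 6685
Net migration: Group 3 − 90 → 11513
Population now: 0–19=887, 20–39=10164, 40–59=11513, 60–79=6685
[period 2]
Births: 10164 × 0.073 = 742
Group 2: 887 × 0.968 = 859
Group 3: 10164 × 0.955 = 9707
Group 4: 11513 × 0.955 = 10995
Net migration: Group 3 − 90 → 9617
Population now: 0–19=742, 20–39=859, 40–59=9617, 60–79=10995
[period 3]
Births: 859 × 0.073 = 63
Group 2: 742 × 0.968 = 718
Group 3: 859 × 0.955 = 820
Group 4: 9617 × 0.955 = 9184
Net migration: Group 3 − 90 → 730
Population now: 0–19=63, 20–39=718, 40–59=730, 60–79=9184
[period 4]
Births: 718 × 0.073 = 52
Group 2: 63 × 0.968 = 61
Group 3: 718 × 0.955 = 686
Group 4: 730 × 0.955 = 697
Net migration: Group 3 − 90 → 596
Population now: 0–19=52, 20–39=61, 40–59=596, 60–79=697
Total after period 4: 52 + 61 + 596 + 697 = 1406

1406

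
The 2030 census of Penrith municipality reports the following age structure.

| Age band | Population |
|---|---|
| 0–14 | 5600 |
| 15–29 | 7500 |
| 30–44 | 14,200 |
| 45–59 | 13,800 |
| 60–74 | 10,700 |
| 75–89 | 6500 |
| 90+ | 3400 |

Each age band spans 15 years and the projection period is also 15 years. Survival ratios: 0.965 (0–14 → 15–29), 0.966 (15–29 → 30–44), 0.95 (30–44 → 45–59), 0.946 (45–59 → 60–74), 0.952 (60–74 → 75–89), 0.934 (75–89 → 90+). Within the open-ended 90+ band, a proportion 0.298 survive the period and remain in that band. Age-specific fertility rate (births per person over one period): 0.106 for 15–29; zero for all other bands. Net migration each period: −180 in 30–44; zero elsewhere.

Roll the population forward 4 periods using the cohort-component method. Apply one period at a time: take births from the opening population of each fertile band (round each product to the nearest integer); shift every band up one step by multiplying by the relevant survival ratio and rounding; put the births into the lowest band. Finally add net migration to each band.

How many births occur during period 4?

After projecting period 1:
Births: 7500 × 0.106 = 795
15–29: 5600 × 0.965 = 5404
30–44: 7500 × 0.966 = 7245
45–59: 14200 × 0.95 = 13490
60–74: 13800 × 0.946 = 13055
75–89: 10700 × 0.952 = 10186
90+: 6500 × 0.934 + 3400 × 0.298 = 6071 + 1013 = 7084
Net migration: 30–44 − 180 → 7065
→ [795, 5404, 7065, 13490, 13055, 10186, 7084]
After projecting period 2:
Births: 5404 × 0.106 = 573
15–29: 795 × 0.965 = 767
30–44: 5404 × 0.966 = 5220
45–59: 7065 × 0.95 = 6712
60–74: 13490 × 0.946 = 12762
75–89: 13055 × 0.952 = 12428
90+: 10186 × 0.934 + 7084 × 0.298 = 9514 + 2111 = 11625
Net migration: 30–44 − 180 → 5040
→ [573, 767, 5040, 6712, 12762, 12428, 11625]
After projecting period 3:
Births: 767 × 0.106 = 81
15–29: 573 × 0.965 = 553
30–44: 767 × 0.966 = 741
45–59: 5040 × 0.95 = 4788
60–74: 6712 × 0.946 = 6350
75–89: 12762 × 0.952 = 12149
90+: 12428 × 0.934 + 11625 × 0.298 = 11608 + 3464 = 15072
Net migration: 30–44 − 180 → 561
→ [81, 553, 561, 4788, 6350, 12149, 15072]
After projecting period 4:
Births: 553 × 0.106 = 59
15–29: 81 × 0.965 = 78
30–44: 553 × 0.966 = 534
45–59: 561 × 0.95 = 533
60–74: 4788 × 0.946 = 4529
75–89: 6350 × 0.952 = 6045
90+: 12149 × 0.934 + 15072 × 0.298 = 11347 + 4491 = 15838
Net migration: 30–44 − 180 → 354
→ [59, 78, 354, 533, 4529, 6045, 15838]

59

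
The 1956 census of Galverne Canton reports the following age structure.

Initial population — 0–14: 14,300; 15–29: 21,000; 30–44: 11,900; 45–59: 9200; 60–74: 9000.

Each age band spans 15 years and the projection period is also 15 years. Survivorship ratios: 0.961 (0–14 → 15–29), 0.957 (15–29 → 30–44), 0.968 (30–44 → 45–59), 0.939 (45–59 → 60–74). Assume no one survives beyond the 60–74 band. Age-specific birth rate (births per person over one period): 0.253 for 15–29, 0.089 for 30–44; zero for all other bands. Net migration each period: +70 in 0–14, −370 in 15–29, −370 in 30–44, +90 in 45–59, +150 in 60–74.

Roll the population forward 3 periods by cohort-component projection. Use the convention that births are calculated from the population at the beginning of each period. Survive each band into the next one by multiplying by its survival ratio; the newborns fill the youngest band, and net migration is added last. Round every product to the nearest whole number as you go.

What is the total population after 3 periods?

Numbering the bands 1..5 from youngest to oldest:
Period 1:
Births: 21000 × 0.253 = 5313, 11900 × 0.089 = 1059 → total 6372
Band 2: 14300 × 0.961 = 13742
Band 3: 21000 × 0.957 = 20097
Band 4: 11900 × 0.968 = 11519
Band 5: 9200 × 0.939 = 8639
Net migration: Band 1 + 70 → 6442; Band 2 − 370 → 13372; Band 3 − 370 → 19727; Band 4 + 90 → 11609; Band 5 + 150 → 8789
Population now: 0–14=6442, 15–29=13372, 30–44=19727, 45–59=11609, 60–74=8789
Period 2:
Births: 13372 × 0.253 = 3383, 19727 × 0.089 = 1756 → total 5139
Band 2: 6442 × 0.961 = 6191
Band 3: 13372 × 0.957 = 12797
Band 4: 19727 × 0.968 = 19096
Band 5: 11609 × 0.939 = 10901
Net migration: Band 1 + 70 → 5209; Band 2 − 370 → 5821; Band 3 − 370 → 12427; Band 4 + 90 → 19186; Band 5 + 150 → 11051
Population now: 0–14=5209, 15–29=5821, 30–44=12427, 45–59=19186, 60–74=11051
Period 3:
Births: 5821 × 0.253 = 1473, 12427 × 0.089 = 1106 → total 2579
Band 2: 5209 × 0.961 = 5006
Band 3: 5821 × 0.957 = 5571
Band 4: 12427 × 0.968 = 12029
Band 5: 19186 × 0.939 = 18016
Net migration: Band 1 + 70 → 2649; Band 2 − 370 → 4636; Band 3 − 370 → 5201; Band 4 + 90 → 12119; Band 5 + 150 → 18166
Population now: 0–14=2649, 15–29=4636, 30–44=5201, 45–59=12119, 60–74=18166
Total after period 3: 2649 + 4636 + 5201 + 12119 + 18166 = 42771

42771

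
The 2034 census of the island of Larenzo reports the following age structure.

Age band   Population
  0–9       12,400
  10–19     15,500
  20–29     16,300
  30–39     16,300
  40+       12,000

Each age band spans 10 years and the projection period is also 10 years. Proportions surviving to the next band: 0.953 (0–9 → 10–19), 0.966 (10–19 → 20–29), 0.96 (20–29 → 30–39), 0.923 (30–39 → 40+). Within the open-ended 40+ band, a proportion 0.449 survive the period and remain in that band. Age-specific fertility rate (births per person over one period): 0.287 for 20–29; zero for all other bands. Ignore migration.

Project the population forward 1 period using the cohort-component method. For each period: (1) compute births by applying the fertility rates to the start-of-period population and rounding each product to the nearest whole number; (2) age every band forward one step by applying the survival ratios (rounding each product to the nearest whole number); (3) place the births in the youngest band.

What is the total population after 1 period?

— Period 1 —
Births: 16300 × 0.287 = 4678
10–19: 12400 × 0.953 = 11817
20–29: 15500 × 0.966 = 14973
30–39: 16300 × 0.96 = 15648
40+: 16300 × 0.923 + 12000 × 0.449 = 15045 + 5388 = 20433
Giving 4678 / 11817 / 14973 / 15648 / 20433.
Total after period 1: 4678 + 11817 + 14973 + 15648 + 20433 = 67549

67549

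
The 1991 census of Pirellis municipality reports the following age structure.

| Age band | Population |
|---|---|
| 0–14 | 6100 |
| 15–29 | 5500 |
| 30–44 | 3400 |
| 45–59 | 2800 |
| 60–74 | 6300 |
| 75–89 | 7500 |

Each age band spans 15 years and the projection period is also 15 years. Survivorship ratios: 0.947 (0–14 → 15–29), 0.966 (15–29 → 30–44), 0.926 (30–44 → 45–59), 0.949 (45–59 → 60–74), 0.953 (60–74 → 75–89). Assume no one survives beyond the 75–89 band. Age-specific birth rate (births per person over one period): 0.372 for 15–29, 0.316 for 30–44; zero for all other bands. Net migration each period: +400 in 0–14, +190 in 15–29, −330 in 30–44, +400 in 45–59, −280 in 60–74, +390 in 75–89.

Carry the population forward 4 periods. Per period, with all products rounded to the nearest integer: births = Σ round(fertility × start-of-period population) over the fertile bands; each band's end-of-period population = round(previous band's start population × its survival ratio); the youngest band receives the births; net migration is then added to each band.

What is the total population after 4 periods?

Call the bands 1 to 6, youngest first.
[period 1]
Births: 5500 × 0.372 = 2046 ; 3400 × 0.316 = 1074 ⇒ total 3120
Band 2: 6100 × 0.947 = 5777
Band 3: 5500 × 0.966 = 5313
Band 4: 3400 × 0.926 = 3148
Band 5: 2800 × 0.949 = 2657
Band 6: 6300 × 0.953 = 6004
Net migration: Band 1 + 400 → 3520; Band 2 + 190 → 5967; Band 3 − 330 → 4983; Band 4 + 400 → 3548; Band 5 − 280 → 2377; Band 6 + 390 → 6394
Giving 3520 / 5967 / 4983 / 3548 / 2377 / 6394.
[period 2]
Births: 5967 × 0.372 = 2220 ; 4983 × 0.316 = 1575 ⇒ total 3795
Band 2: 3520 × 0.947 = 3333
Band 3: 5967 × 0.966 = 5764
Band 4: 4983 × 0.926 = 4614
Band 5: 3548 × 0.949 = 3367
Band 6: 2377 × 0.953 = 2265
Net migration: Band 1 + 400 → 4195; Band 2 + 190 → 3523; Band 3 − 330 → 5434; Band 4 + 400 → 5014; Band 5 − 280 → 3087; Band 6 + 390 → 2655
Giving 4195 / 3523 / 5434 / 5014 / 3087 / 2655.
[period 3]
Births: 3523 × 0.372 = 1311 ; 5434 × 0.316 = 1717 ⇒ total 3028
Band 2: 4195 × 0.947 = 3973
Band 3: 3523 × 0.966 = 3403
Band 4: 5434 × 0.926 = 5032
Band 5: 5014 × 0.949 = 4758
Band 6: 3087 × 0.953 = 2942
Net migration: Band 1 + 400 → 3428; Band 2 + 190 → 4163; Band 3 − 330 → 3073; Band 4 + 400 → 5432; Band 5 − 280 → 4478; Band 6 + 390 → 3332
Giving 3428 / 4163 / 3073 / 5432 / 4478 / 3332.
[period 4]
Births: 4163 × 0.372 = 1549 ; 3073 × 0.316 = 971 ⇒ total 2520
Band 2: 3428 × 0.947 = 3246
Band 3: 4163 × 0.966 = 4021
Band 4: 3073 × 0.926 = 2846
Band 5: 5432 × 0.949 = 5155
Band 6: 4478 × 0.953 = 4268
Net migration: Band 1 + 400 → 2920; Band 2 + 190 → 3436; Band 3 − 330 → 3691; Band 4 + 400 → 3246; Band 5 − 280 → 4875; Band 6 + 390 → 4658
Giving 2920 / 3436 / 3691 / 3246 / 4875 / 4658.
Total after period 4: 2920 + 3436 + 3691 + 3246 + 4875 + 4658 = 22826

22826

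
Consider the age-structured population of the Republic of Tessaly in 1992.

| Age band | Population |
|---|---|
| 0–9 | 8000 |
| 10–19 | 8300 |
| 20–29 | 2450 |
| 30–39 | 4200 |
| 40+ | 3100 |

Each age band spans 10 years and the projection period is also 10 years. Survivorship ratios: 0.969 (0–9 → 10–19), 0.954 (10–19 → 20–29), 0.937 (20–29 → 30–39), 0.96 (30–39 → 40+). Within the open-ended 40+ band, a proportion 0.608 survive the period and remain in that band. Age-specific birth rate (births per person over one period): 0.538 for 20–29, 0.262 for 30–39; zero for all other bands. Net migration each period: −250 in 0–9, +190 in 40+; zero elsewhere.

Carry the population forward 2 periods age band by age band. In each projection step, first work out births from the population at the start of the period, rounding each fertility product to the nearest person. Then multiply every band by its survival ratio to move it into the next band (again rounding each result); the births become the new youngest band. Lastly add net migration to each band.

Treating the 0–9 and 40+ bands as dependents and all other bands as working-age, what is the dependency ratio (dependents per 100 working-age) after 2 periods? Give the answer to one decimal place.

63.4

Call the bands 1 to 5, youngest first.
Period 1.
Births: 2450 × 0.538 = 1318, 4200 × 0.262 = 1100 — total 2418
Band 2: 8000 × 0.969 = 7752
Band 3: 8300 × 0.954 = 7918
Band 4: 2450 × 0.937 = 2296
Band 5: 4200 × 0.96 + 3100 × 0.608 = 4032 + 1885 = 5917
Net migration: Band 1 − 250 → 2168; Band 5 + 190 → 6107
→ [2168, 7752, 7918, 2296, 6107]
Period 2.
Births: 7918 × 0.538 = 4260, 2296 × 0.262 = 602 — total 4862
Band 2: 2168 × 0.969 = 2101
Band 3: 7752 × 0.954 = 7395
Band 4: 7918 × 0.937 = 7419
Band 5: 2296 × 0.96 + 6107 × 0.608 = 2204 + 3713 = 5917
Net migration: Band 1 − 250 → 4612; Band 5 + 190 → 6107
→ [4612, 2101, 7395, 7419, 6107]
Dependents (band 0–9 + band 40+) = 4612 + 6107 = 10719; working-age = 16915; ratio = 10719/16915 × 100 = 63.4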